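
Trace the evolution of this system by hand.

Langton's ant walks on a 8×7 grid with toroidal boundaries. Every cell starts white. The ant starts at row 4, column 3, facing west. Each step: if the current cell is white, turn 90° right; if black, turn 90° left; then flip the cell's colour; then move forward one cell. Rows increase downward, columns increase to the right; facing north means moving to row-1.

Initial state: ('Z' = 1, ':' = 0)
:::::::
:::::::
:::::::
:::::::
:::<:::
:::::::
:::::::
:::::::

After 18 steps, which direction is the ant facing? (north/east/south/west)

east

0) :::::::
:::::::
:::::::
:::::::
:::<:::
:::::::
:::::::
:::::::
1) :::::::
:::::::
:::::::
:::^:::
:::Z:::
:::::::
:::::::
:::::::
2) :::::::
:::::::
:::::::
:::Z>::
:::Z:::
:::::::
:::::::
:::::::
3) :::::::
:::::::
:::::::
:::ZZ::
:::Zv::
:::::::
:::::::
:::::::
4) :::::::
:::::::
:::::::
:::ZZ::
:::<Z::
:::::::
:::::::
:::::::
5) :::::::
:::::::
:::::::
:::ZZ::
::::Z::
:::v:::
:::::::
:::::::
6) :::::::
:::::::
:::::::
:::ZZ::
::::Z::
::<Z:::
:::::::
:::::::
7) :::::::
:::::::
:::::::
:::ZZ::
::^:Z::
::ZZ:::
:::::::
:::::::
8) :::::::
:::::::
:::::::
:::ZZ::
::Z>Z::
::ZZ:::
:::::::
:::::::
9) :::::::
:::::::
:::::::
:::ZZ::
::ZZZ::
::Zv:::
:::::::
:::::::
10) :::::::
:::::::
:::::::
:::ZZ::
::ZZZ::
::Z:>::
:::::::
:::::::
11) :::::::
:::::::
:::::::
:::ZZ::
::ZZZ::
::Z:Z::
::::v::
:::::::
12) :::::::
:::::::
:::::::
:::ZZ::
::ZZZ::
::Z:Z::
:::<Z::
:::::::
13) :::::::
:::::::
:::::::
:::ZZ::
::ZZZ::
::Z^Z::
:::ZZ::
:::::::
14) :::::::
:::::::
:::::::
:::ZZ::
::ZZZ::
::ZZ>::
:::ZZ::
:::::::
15) :::::::
:::::::
:::::::
:::ZZ::
::ZZ^::
::ZZ:::
:::ZZ::
:::::::
16) :::::::
:::::::
:::::::
:::ZZ::
::Z<:::
::ZZ:::
:::ZZ::
:::::::
17) :::::::
:::::::
:::::::
:::ZZ::
::Z::::
::Zv:::
:::ZZ::
:::::::
18) :::::::
:::::::
:::::::
:::ZZ::
::Z::::
::Z:>::
:::ZZ::
:::::::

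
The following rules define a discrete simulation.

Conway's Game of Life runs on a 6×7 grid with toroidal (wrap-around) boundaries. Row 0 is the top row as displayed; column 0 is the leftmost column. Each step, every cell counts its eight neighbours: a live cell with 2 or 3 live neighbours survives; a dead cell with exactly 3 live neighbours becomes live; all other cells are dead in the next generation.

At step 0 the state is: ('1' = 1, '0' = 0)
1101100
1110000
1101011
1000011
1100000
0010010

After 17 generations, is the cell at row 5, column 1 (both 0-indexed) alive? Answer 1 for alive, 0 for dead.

0) 1101100
1110000
1101011
1000011
1100000
0010010
1) 1001101
0000010
0000110
0010110
1100010
0011101
2) 1010001
0001000
0001001
0101000
1100000
0010000
3) 0111000
1011001
0001100
0100000
1100000
0010001
4) 0000001
1000000
1101100
1110000
1110000
0001000
5) 0000000
1100001
0001001
0000001
1001000
1110000
6) 0010001
1000001
0000011
1000001
1010001
1110000
7) 0010001
1000000
0000010
0100000
0010000
0011000
8) 0111000
0000001
0000000
0000000
0111000
0111000
9) 1101000
0010000
0000000
0010000
0101000
1000100
10) 1111000
0110000
0000000
0010000
0111000
1001100
11) 1000100
1001000
0110000
0111000
0100100
1000100
12) 1101101
1011000
1000000
1001000
1100100
1101110
13) 0000000
0011100
1011001
1000001
0000010
0000000
14) 0001000
0110100
1010111
1100010
0000001
0000000
15) 0011000
1110101
0010100
0100100
1000001
0000000
16) 1011000
1000110
0010100
1101010
1000000
0000000
17) 0101101
0010111
1010000
1111101
1100001
0100000

1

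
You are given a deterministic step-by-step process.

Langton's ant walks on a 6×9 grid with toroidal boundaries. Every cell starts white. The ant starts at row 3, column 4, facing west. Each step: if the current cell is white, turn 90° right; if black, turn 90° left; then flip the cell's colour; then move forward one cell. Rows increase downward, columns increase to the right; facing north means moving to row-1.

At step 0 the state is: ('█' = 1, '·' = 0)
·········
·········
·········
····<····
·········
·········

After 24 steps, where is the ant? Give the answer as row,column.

5,6

0) ·········
·········
·········
····<····
·········
·········
1) ·········
·········
····^····
····█····
·········
·········
2) ·········
·········
····█>···
····█····
·········
·········
3) ·········
·········
····██···
····█v···
·········
·········
4) ·········
·········
····██···
····<█···
·········
·········
5) ·········
·········
····██···
·····█···
····v····
·········
6) ·········
·········
····██···
·····█···
···<█····
·········
7) ·········
·········
····██···
···^·█···
···██····
·········
8) ·········
·········
····██···
···█>█···
···██····
·········
9) ·········
·········
····██···
···███···
···█v····
·········
10) ·········
·········
····██···
···███···
···█·>···
·········
11) ·········
·········
····██···
···███···
···█·█···
·····v···
12) ·········
·········
····██···
···███···
···█·█···
····<█···
13) ·········
·········
····██···
···███···
···█^█···
····██···
14) ·········
·········
····██···
···███···
···██>···
····██···
15) ·········
·········
····██···
···██^···
···██····
····██···
16) ·········
·········
····██···
···█<····
···██····
····██···
17) ·········
·········
····██···
···█·····
···█v····
····██···
18) ·········
·········
····██···
···█·····
···█·>···
····██···
19) ·········
·········
····██···
···█·····
···█·█···
····█v···
20) ·········
·········
····██···
···█·····
···█·█···
····█·>··
21) ······v··
·········
····██···
···█·····
···█·█···
····█·█··
22) ·····<█··
·········
····██···
···█·····
···█·█···
····█·█··
23) ·····██··
·········
····██···
···█·····
···█·█···
····█^█··
24) ·····██··
·········
····██···
···█·····
···█·█···
····██>··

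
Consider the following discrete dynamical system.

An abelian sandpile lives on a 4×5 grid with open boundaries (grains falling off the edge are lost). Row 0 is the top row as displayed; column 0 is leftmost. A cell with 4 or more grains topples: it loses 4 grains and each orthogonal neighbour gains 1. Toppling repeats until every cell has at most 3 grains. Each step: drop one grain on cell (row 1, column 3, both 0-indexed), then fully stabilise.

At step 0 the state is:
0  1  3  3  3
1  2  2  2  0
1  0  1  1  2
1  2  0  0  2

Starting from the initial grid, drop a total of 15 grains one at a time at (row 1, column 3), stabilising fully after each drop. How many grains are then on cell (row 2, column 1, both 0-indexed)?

k=0  0  1  3  3  3
1  2  2  2  0
1  0  1  1  2
1  2  0  0  2
k=1  0  1  3  3  3
1  2  2  3  0
1  0  1  1  2
1  2  0  0  2
k=2  0  2  1  2  0
1  3  0  2  2
1  0  2  2  2
1  2  0  0  2
k=3  0  2  1  2  0
1  3  0  3  2
1  0  2  2  2
1  2  0  0  2
k=4  0  2  1  3  0
1  3  1  0  3
1  0  2  3  2
1  2  0  0  2
k=5  0  2  1  3  0
1  3  1  1  3
1  0  2  3  2
1  2  0  0  2
k=6  0  2  1  3  0
1  3  1  2  3
1  0  2  3  2
1  2  0  0  2
k=7  0  2  1  3  0
1  3  1  3  3
1  0  2  3  2
1  2  0  0  2
k=8  0  2  2  0  2
1  3  2  3  1
1  0  3  1  0
1  2  0  1  3
k=9  0  2  2  1  2
1  3  3  0  2
1  0  3  2  0
1  2  0  1  3
k=10  0  2  2  1  2
1  3  3  1  2
1  0  3  2  0
1  2  0  1  3
k=11  0  2  2  1  2
1  3  3  2  2
1  0  3  2  0
1  2  0  1  3
k=12  0  2  2  1  2
1  3  3  3  2
1  0  3  2  0
1  2  0  1  3
k=13  0  3  3  2  2
2  0  2  2  3
1  2  1  0  1
1  2  1  2  3
k=14  0  3  3  2  2
2  0  2  3  3
1  2  1  0  1
1  2  1  2  3
k=15  0  3  3  3  3
2  0  3  1  0
1  2  1  1  2
1  2  1  2  3

2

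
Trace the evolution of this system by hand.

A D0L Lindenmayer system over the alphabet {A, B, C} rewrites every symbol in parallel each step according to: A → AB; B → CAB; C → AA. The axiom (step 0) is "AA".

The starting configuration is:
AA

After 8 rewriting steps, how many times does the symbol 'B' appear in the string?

0) AA
1) ABAB
2) ABCABABCAB
3) ABCABAAABCABABCABAAABCAB
4) ABCABAAABCABABABABCABAAABCABABCABAAABCABABABABCABAAABCAB
5) ABCABAAABCABABABABCABAAABCABABCABABCABABCABAAABCABABABABCA…BCABABABABCABAAABCABABCABABCABABCABAAABCABABABABCABAAABCAB  (len 132)
6) ABCABAAABCABABABABCABAAABCABABCABABCABABCABAAABCABABABABCA…BCABABABABCABAAABCABABCABABCABABCABAAABCABABABABCABAAABCAB  (len 312)
7) ABCABAAABCABABABABCABAAABCABABCABABCABABCABAAABCABABABABCA…BCABABABABCABAAABCABABCABABCABABCABAAABCABABABABCABAAABCAB  (len 736)
8) ABCABAAABCABABABABCABAAABCABABCABABCABABCABAAABCABABABABCA…BCABABABABCABAAABCABABCABABCABABCABAAABCABABABABCABAAABCAB  (len 1736)

624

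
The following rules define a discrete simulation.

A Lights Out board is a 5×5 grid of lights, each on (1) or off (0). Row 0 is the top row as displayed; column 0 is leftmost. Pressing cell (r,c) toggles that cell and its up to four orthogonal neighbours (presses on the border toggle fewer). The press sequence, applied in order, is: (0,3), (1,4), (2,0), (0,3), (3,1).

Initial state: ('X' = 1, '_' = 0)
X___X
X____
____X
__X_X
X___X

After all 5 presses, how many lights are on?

9

[0] X___X
X____
____X
__X_X
X___X
[1] X_XX_
X__X_
____X
__X_X
X___X
[2] X_XXX
X___X
_____
__X_X
X___X
[3] X_XXX
____X
XX___
X_X_X
X___X
[4] X____
___XX
XX___
X_X_X
X___X
[5] X____
___XX
X____
_X__X
XX__X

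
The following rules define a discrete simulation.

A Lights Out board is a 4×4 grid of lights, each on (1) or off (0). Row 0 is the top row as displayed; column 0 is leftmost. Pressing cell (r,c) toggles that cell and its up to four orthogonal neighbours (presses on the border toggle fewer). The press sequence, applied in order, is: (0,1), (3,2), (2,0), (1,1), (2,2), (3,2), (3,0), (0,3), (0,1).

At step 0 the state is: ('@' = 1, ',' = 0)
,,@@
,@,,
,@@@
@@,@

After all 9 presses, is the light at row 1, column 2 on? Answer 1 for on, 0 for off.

0

t=0: ,,@@
,@,,
,@@@
@@,@
t=1: @@,@
,,,,
,@@@
@@,@
t=2: @@,@
,,,,
,@,@
@,@,
t=3: @@,@
@,,,
@,,@
,,@,
t=4: @,,@
,@@,
@@,@
,,@,
t=5: @,,@
,@,,
@,@,
,,,,
t=6: @,,@
,@,,
@,,,
,@@@
t=7: @,,@
,@,,
,,,,
@,@@
t=8: @,@,
,@,@
,,,,
@,@@
t=9: ,@,,
,,,@
,,,,
@,@@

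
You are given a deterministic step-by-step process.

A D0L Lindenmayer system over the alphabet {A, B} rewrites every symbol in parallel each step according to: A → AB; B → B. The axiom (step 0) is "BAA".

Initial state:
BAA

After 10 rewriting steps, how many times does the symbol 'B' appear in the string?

step 0: BAA
step 1: BABAB
step 2: BABBABB
step 3: BABBBABBB
step 4: BABBBBABBBB
step 5: BABBBBBABBBBB
step 6: BABBBBBBABBBBBB
step 7: BABBBBBBBABBBBBBB
step 8: BABBBBBBBBABBBBBBBB
step 9: BABBBBBBBBBABBBBBBBBB
step 10: BABBBBBBBBBBABBBBBBBBBB

21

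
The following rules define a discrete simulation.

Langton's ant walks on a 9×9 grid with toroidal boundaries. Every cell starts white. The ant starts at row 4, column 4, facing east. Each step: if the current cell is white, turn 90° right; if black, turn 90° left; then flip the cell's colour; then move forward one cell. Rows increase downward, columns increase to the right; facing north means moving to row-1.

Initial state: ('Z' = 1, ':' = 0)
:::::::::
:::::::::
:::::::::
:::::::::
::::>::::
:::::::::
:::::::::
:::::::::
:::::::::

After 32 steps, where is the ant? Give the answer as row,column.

2,2

gen 0: :::::::::
:::::::::
:::::::::
:::::::::
::::>::::
:::::::::
:::::::::
:::::::::
:::::::::
gen 1: :::::::::
:::::::::
:::::::::
:::::::::
::::Z::::
::::v::::
:::::::::
:::::::::
:::::::::
gen 2: :::::::::
:::::::::
:::::::::
:::::::::
::::Z::::
:::<Z::::
:::::::::
:::::::::
:::::::::
gen 3: :::::::::
:::::::::
:::::::::
:::::::::
:::^Z::::
:::ZZ::::
:::::::::
:::::::::
:::::::::
gen 4: :::::::::
:::::::::
:::::::::
:::::::::
:::Z>::::
:::ZZ::::
:::::::::
:::::::::
:::::::::
gen 5: :::::::::
:::::::::
:::::::::
::::^::::
:::Z:::::
:::ZZ::::
:::::::::
:::::::::
:::::::::
gen 6: :::::::::
:::::::::
:::::::::
::::Z>:::
:::Z:::::
:::ZZ::::
:::::::::
:::::::::
:::::::::
gen 7: :::::::::
:::::::::
:::::::::
::::ZZ:::
:::Z:v:::
:::ZZ::::
:::::::::
:::::::::
:::::::::
gen 8: :::::::::
:::::::::
:::::::::
::::ZZ:::
:::Z<Z:::
:::ZZ::::
:::::::::
:::::::::
:::::::::
gen 9: :::::::::
:::::::::
:::::::::
::::^Z:::
:::ZZZ:::
:::ZZ::::
:::::::::
:::::::::
:::::::::
gen 10: :::::::::
:::::::::
:::::::::
:::<:Z:::
:::ZZZ:::
:::ZZ::::
:::::::::
:::::::::
:::::::::
gen 11: :::::::::
:::::::::
:::^:::::
:::Z:Z:::
:::ZZZ:::
:::ZZ::::
:::::::::
:::::::::
:::::::::
gen 12: :::::::::
:::::::::
:::Z>::::
:::Z:Z:::
:::ZZZ:::
:::ZZ::::
:::::::::
:::::::::
:::::::::
gen 13: :::::::::
:::::::::
:::ZZ::::
:::ZvZ:::
:::ZZZ:::
:::ZZ::::
:::::::::
:::::::::
:::::::::
gen 14: :::::::::
:::::::::
:::ZZ::::
:::<ZZ:::
:::ZZZ:::
:::ZZ::::
:::::::::
:::::::::
:::::::::
gen 15: :::::::::
:::::::::
:::ZZ::::
::::ZZ:::
:::vZZ:::
:::ZZ::::
:::::::::
:::::::::
:::::::::
gen 16: :::::::::
:::::::::
:::ZZ::::
::::ZZ:::
::::>Z:::
:::ZZ::::
:::::::::
:::::::::
:::::::::
gen 17: :::::::::
:::::::::
:::ZZ::::
::::^Z:::
:::::Z:::
:::ZZ::::
:::::::::
:::::::::
:::::::::
gen 18: :::::::::
:::::::::
:::ZZ::::
:::<:Z:::
:::::Z:::
:::ZZ::::
:::::::::
:::::::::
:::::::::
gen 19: :::::::::
:::::::::
:::^Z::::
:::Z:Z:::
:::::Z:::
:::ZZ::::
:::::::::
:::::::::
:::::::::
gen 20: :::::::::
:::::::::
::<:Z::::
:::Z:Z:::
:::::Z:::
:::ZZ::::
:::::::::
:::::::::
:::::::::
gen 21: :::::::::
::^::::::
::Z:Z::::
:::Z:Z:::
:::::Z:::
:::ZZ::::
:::::::::
:::::::::
:::::::::
gen 22: :::::::::
::Z>:::::
::Z:Z::::
:::Z:Z:::
:::::Z:::
:::ZZ::::
:::::::::
:::::::::
:::::::::
gen 23: :::::::::
::ZZ:::::
::ZvZ::::
:::Z:Z:::
:::::Z:::
:::ZZ::::
:::::::::
:::::::::
:::::::::
gen 24: :::::::::
::ZZ:::::
::<ZZ::::
:::Z:Z:::
:::::Z:::
:::ZZ::::
:::::::::
:::::::::
:::::::::
gen 25: :::::::::
::ZZ:::::
:::ZZ::::
::vZ:Z:::
:::::Z:::
:::ZZ::::
:::::::::
:::::::::
:::::::::
gen 26: :::::::::
::ZZ:::::
:::ZZ::::
:<ZZ:Z:::
:::::Z:::
:::ZZ::::
:::::::::
:::::::::
:::::::::
gen 27: :::::::::
::ZZ:::::
:^:ZZ::::
:ZZZ:Z:::
:::::Z:::
:::ZZ::::
:::::::::
:::::::::
:::::::::
gen 28: :::::::::
::ZZ:::::
:Z>ZZ::::
:ZZZ:Z:::
:::::Z:::
:::ZZ::::
:::::::::
:::::::::
:::::::::
gen 29: :::::::::
::ZZ:::::
:ZZZZ::::
:ZvZ:Z:::
:::::Z:::
:::ZZ::::
:::::::::
:::::::::
:::::::::
gen 30: :::::::::
::ZZ:::::
:ZZZZ::::
:Z:>:Z:::
:::::Z:::
:::ZZ::::
:::::::::
:::::::::
:::::::::
gen 31: :::::::::
::ZZ:::::
:ZZ^Z::::
:Z:::Z:::
:::::Z:::
:::ZZ::::
:::::::::
:::::::::
:::::::::
gen 32: :::::::::
::ZZ:::::
:Z<:Z::::
:Z:::Z:::
:::::Z:::
:::ZZ::::
:::::::::
:::::::::
:::::::::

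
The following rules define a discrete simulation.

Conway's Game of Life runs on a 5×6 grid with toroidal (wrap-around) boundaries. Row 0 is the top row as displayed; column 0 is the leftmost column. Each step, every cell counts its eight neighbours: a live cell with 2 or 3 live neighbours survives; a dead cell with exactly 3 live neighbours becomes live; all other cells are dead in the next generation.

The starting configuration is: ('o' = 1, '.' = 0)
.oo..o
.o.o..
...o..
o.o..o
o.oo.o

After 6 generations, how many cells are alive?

k=0  .oo..o
.o.o..
...o..
o.o..o
o.oo.o
k=1  .....o
oo.oo.
oo.oo.
o.o..o
...o..
k=2  o.oo.o
.o.o..
......
o.o..o
o...oo
k=3  ..oo..
oo.oo.
ooo...
oo..o.
..o...
k=4  ....o.
o...oo
....o.
o..o.o
..o...
k=5  ...oo.
...oo.
...o..
...ooo
...ooo
k=6  ..o...
..o...
..o..o
..o..o
..o...

7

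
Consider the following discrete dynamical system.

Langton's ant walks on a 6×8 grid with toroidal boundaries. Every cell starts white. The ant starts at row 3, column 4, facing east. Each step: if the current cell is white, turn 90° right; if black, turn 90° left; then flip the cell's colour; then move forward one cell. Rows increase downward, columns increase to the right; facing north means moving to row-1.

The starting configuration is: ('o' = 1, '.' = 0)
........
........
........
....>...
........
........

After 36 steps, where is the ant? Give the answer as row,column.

k=0  ........
........
........
....>...
........
........
k=1  ........
........
........
....o...
....v...
........
k=2  ........
........
........
....o...
...<o...
........
k=3  ........
........
........
...^o...
...oo...
........
k=4  ........
........
........
...o>...
...oo...
........
k=5  ........
........
....^...
...o....
...oo...
........
k=6  ........
........
....o>..
...o....
...oo...
........
k=7  ........
........
....oo..
...o.v..
...oo...
........
k=8  ........
........
....oo..
...o<o..
...oo...
........
k=9  ........
........
....^o..
...ooo..
...oo...
........
k=10  ........
........
...<.o..
...ooo..
...oo...
........
k=11  ........
...^....
...o.o..
...ooo..
...oo...
........
k=12  ........
...o>...
...o.o..
...ooo..
...oo...
........
k=13  ........
...oo...
...ovo..
...ooo..
...oo...
........
k=14  ........
...oo...
...<oo..
...ooo..
...oo...
........
k=15  ........
...oo...
....oo..
...voo..
...oo...
........
k=16  ........
...oo...
....oo..
....>o..
...oo...
........
k=17  ........
...oo...
....^o..
.....o..
...oo...
........
k=18  ........
...oo...
...<.o..
.....o..
...oo...
........
k=19  ........
...^o...
...o.o..
.....o..
...oo...
........
k=20  ........
..<.o...
...o.o..
.....o..
...oo...
........
k=21  ..^.....
..o.o...
...o.o..
.....o..
...oo...
........
k=22  ..o>....
..o.o...
...o.o..
.....o..
...oo...
........
k=23  ..oo....
..ovo...
...o.o..
.....o..
...oo...
........
k=24  ..oo....
..<oo...
...o.o..
.....o..
...oo...
........
k=25  ..oo....
...oo...
..vo.o..
.....o..
...oo...
........
k=26  ..oo....
...oo...
.<oo.o..
.....o..
...oo...
........
k=27  ..oo....
.^.oo...
.ooo.o..
.....o..
...oo...
........
k=28  ..oo....
.o>oo...
.ooo.o..
.....o..
...oo...
........
k=29  ..oo....
.oooo...
.ovo.o..
.....o..
...oo...
........
k=30  ..oo....
.oooo...
.o.>.o..
.....o..
...oo...
........
k=31  ..oo....
.oo^o...
.o...o..
.....o..
...oo...
........
k=32  ..oo....
.o<.o...
.o...o..
.....o..
...oo...
........
k=33  ..oo....
.o..o...
.ov..o..
.....o..
...oo...
........
k=34  ..oo....
.o..o...
.<o..o..
.....o..
...oo...
........
k=35  ..oo....
.o..o...
..o..o..
.v...o..
...oo...
........
k=36  ..oo....
.o..o...
..o..o..
<o...o..
...oo...
........

3,0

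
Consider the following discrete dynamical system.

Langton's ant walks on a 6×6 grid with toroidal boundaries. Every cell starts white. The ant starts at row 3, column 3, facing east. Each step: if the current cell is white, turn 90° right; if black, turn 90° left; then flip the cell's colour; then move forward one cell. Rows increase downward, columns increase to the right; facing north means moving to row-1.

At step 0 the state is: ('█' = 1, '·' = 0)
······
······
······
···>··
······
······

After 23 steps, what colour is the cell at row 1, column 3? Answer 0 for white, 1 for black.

1

gen 0: ······
······
······
···>··
······
······
gen 1: ······
······
······
···█··
···v··
······
gen 2: ······
······
······
···█··
··<█··
······
gen 3: ······
······
······
··^█··
··██··
······
gen 4: ······
······
······
··█>··
··██··
······
gen 5: ······
······
···^··
··█···
··██··
······
gen 6: ······
······
···█>·
··█···
··██··
······
gen 7: ······
······
···██·
··█·v·
··██··
······
gen 8: ······
······
···██·
··█<█·
··██··
······
gen 9: ······
······
···^█·
··███·
··██··
······
gen 10: ······
······
··<·█·
··███·
··██··
······
gen 11: ······
··^···
··█·█·
··███·
··██··
······
gen 12: ······
··█>··
··█·█·
··███·
··██··
······
gen 13: ······
··██··
··█v█·
··███·
··██··
······
gen 14: ······
··██··
··<██·
··███·
··██··
······
gen 15: ······
··██··
···██·
··v██·
··██··
······
gen 16: ······
··██··
···██·
···>█·
··██··
······
gen 17: ······
··██··
···^█·
····█·
··██··
······
gen 18: ······
··██··
··<·█·
····█·
··██··
······
gen 19: ······
··^█··
··█·█·
····█·
··██··
······
gen 20: ······
·<·█··
··█·█·
····█·
··██··
······
gen 21: ·^····
·█·█··
··█·█·
····█·
··██··
······
gen 22: ·█>···
·█·█··
··█·█·
····█·
··██··
······
gen 23: ·██···
·█v█··
··█·█·
····█·
··██··
······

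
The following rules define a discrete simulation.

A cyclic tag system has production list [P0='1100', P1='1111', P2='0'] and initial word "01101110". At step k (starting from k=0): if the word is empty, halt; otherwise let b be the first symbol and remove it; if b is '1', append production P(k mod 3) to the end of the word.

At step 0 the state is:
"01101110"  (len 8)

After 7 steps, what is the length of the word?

[0] "01101110"  (len 8)
[1] "1101110"  (len 7)
[2] "1011101111"  (len 10)
[3] "0111011110"  (len 10)
[4] "111011110"  (len 9)
[5] "110111101111"  (len 12)
[6] "101111011110"  (len 12)
[7] "011110111101100"  (len 15)

15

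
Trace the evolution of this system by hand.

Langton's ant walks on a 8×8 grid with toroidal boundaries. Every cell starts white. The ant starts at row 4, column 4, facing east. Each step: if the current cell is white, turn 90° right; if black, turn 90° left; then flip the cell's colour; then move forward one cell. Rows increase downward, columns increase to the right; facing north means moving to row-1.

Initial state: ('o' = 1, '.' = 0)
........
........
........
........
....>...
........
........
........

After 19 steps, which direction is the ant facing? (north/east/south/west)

north

0) ........
........
........
........
....>...
........
........
........
1) ........
........
........
........
....o...
....v...
........
........
2) ........
........
........
........
....o...
...<o...
........
........
3) ........
........
........
........
...^o...
...oo...
........
........
4) ........
........
........
........
...o>...
...oo...
........
........
5) ........
........
........
....^...
...o....
...oo...
........
........
6) ........
........
........
....o>..
...o....
...oo...
........
........
7) ........
........
........
....oo..
...o.v..
...oo...
........
........
8) ........
........
........
....oo..
...o<o..
...oo...
........
........
9) ........
........
........
....^o..
...ooo..
...oo...
........
........
10) ........
........
........
...<.o..
...ooo..
...oo...
........
........
11) ........
........
...^....
...o.o..
...ooo..
...oo...
........
........
12) ........
........
...o>...
...o.o..
...ooo..
...oo...
........
........
13) ........
........
...oo...
...ovo..
...ooo..
...oo...
........
........
14) ........
........
...oo...
...<oo..
...ooo..
...oo...
........
........
15) ........
........
...oo...
....oo..
...voo..
...oo...
........
........
16) ........
........
...oo...
....oo..
....>o..
...oo...
........
........
17) ........
........
...oo...
....^o..
.....o..
...oo...
........
........
18) ........
........
...oo...
...<.o..
.....o..
...oo...
........
........
19) ........
........
...^o...
...o.o..
.....o..
...oo...
........
........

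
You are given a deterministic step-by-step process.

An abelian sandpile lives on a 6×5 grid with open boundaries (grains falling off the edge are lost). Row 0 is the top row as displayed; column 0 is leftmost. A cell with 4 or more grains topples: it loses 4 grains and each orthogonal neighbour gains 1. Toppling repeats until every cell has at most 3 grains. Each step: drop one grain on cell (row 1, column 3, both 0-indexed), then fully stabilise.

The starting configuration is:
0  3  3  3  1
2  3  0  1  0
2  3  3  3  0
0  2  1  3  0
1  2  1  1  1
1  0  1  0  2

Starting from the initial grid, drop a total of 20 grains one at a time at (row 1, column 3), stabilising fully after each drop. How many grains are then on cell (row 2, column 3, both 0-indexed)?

1

[0] 0  3  3  3  1
2  3  0  1  0
2  3  3  3  0
0  2  1  3  0
1  2  1  1  1
1  0  1  0  2
[1] 0  3  3  3  1
2  3  0  2  0
2  3  3  3  0
0  2  1  3  0
1  2  1  1  1
1  0  1  0  2
[2] 0  3  3  3  1
2  3  0  3  0
2  3  3  3  0
0  2  1  3  0
1  2  1  1  1
1  0  1  0  2
[3] 1  1  2  1  2
3  2  0  3  1
3  1  2  2  1
0  3  3  0  1
1  2  1  2  1
1  0  1  0  2
[4] 1  1  2  2  2
3  2  1  0  2
3  1  2  3  1
0  3  3  0  1
1  2  1  2  1
1  0  1  0  2
[5] 1  1  2  2  2
3  2  1  1  2
3  1  2  3  1
0  3  3  0  1
1  2  1  2  1
1  0  1  0  2
[6] 1  1  2  2  2
3  2  1  2  2
3  1  2  3  1
0  3  3  0  1
1  2  1  2  1
1  0  1  0  2
[7] 1  1  2  2  2
3  2  1  3  2
3  1  2  3  1
0  3  3  0  1
1  2  1  2  1
1  0  1  0  2
[8] 1  1  2  3  2
3  2  2  1  3
3  1  3  0  2
0  3  3  1  1
1  2  1  2  1
1  0  1  0  2
[9] 1  1  2  3  2
3  2  2  2  3
3  1  3  0  2
0  3  3  1  1
1  2  1  2  1
1  0  1  0  2
[10] 1  1  2  3  2
3  2  2  3  3
3  1  3  0  2
0  3  3  1  1
1  2  1  2  1
1  0  1  0  2
[11] 1  1  3  1  0
3  2  3  2  1
3  1  3  1  3
0  3  3  1  1
1  2  1  2  1
1  0  1  0  2
[12] 1  1  3  1  0
3  2  3  3  1
3  1  3  1  3
0  3  3  1  1
1  2  1  2  1
1  0  1  0  2
[13] 1  2  0  3  0
3  3  2  1  2
3  3  1  3  3
1  0  1  2  1
1  3  2  2  1
1  0  1  0  2
[14] 1  2  0  3  0
3  3  2  2  2
3  3  1  3  3
1  0  1  2  1
1  3  2  2  1
1  0  1  0  2
[15] 1  2  0  3  0
3  3  2  3  2
3  3  1  3  3
1  0  1  2  1
1  3  2  2  1
1  0  1  0  2
[16] 1  2  1  0  2
3  3  3  3  0
3  3  2  1  1
1  0  1  3  2
1  3  2  2  1
1  0  1  0  2
[17] 2  3  2  1  2
1  2  2  1  1
1  2  0  3  1
2  1  2  3  2
1  3  2  2  1
1  0  1  0  2
[18] 2  3  2  1  2
1  2  2  2  1
1  2  0  3  1
2  1  2  3  2
1  3  2  2  1
1  0  1  0  2
[19] 2  3  2  1  2
1  2  2  3  1
1  2  0  3  1
2  1  2  3  2
1  3  2  2  1
1  0  1  0  2
[20] 2  3  2  2  2
1  2  3  1  2
1  2  1  1  2
2  1  3  0  3
1  3  2  3  1
1  0  1  0  2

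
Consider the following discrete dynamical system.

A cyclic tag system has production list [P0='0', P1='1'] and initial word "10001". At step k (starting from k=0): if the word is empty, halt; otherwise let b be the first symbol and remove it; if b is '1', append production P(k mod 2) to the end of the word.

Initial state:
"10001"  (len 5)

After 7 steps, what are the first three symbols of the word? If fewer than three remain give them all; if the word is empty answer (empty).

(empty)

0) "10001"  (len 5)
1) "00010"  (len 5)
2) "0010"  (len 4)
3) "010"  (len 3)
4) "10"  (len 2)
5) "00"  (len 2)
6) "0"  (len 1)
7) (halted — word empty)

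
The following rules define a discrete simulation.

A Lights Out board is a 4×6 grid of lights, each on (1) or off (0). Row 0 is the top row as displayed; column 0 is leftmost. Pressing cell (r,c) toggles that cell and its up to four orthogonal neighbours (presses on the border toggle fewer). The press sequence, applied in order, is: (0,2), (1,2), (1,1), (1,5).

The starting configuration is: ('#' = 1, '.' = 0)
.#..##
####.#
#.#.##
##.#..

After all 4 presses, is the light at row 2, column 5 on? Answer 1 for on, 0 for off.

0

0) .#..##
####.#
#.#.##
##.#..
1) ..####
##.#.#
#.#.##
##.#..
2) ...###
#.#..#
#...##
##.#..
3) .#.###
.#...#
##..##
##.#..
4) .#.##.
.#..#.
##..#.
##.#..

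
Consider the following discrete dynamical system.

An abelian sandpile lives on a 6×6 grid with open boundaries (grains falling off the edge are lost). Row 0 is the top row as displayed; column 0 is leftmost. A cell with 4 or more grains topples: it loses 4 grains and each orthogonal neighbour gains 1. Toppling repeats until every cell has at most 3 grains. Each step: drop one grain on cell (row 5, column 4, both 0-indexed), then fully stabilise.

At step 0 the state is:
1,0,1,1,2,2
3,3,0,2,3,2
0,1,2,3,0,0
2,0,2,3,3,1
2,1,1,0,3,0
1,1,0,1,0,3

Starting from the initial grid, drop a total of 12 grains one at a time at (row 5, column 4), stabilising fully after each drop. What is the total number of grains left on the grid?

56

0) 1,0,1,1,2,2
3,3,0,2,3,2
0,1,2,3,0,0
2,0,2,3,3,1
2,1,1,0,3,0
1,1,0,1,0,3
1) 1,0,1,1,2,2
3,3,0,2,3,2
0,1,2,3,0,0
2,0,2,3,3,1
2,1,1,0,3,0
1,1,0,1,1,3
2) 1,0,1,1,2,2
3,3,0,2,3,2
0,1,2,3,0,0
2,0,2,3,3,1
2,1,1,0,3,0
1,1,0,1,2,3
3) 1,0,1,1,2,2
3,3,0,2,3,2
0,1,2,3,0,0
2,0,2,3,3,1
2,1,1,0,3,0
1,1,0,1,3,3
4) 1,0,1,1,2,2
3,3,0,3,3,2
0,1,3,0,2,0
2,0,3,1,1,2
2,1,1,2,1,2
1,1,0,2,2,0
5) 1,0,1,1,2,2
3,3,0,3,3,2
0,1,3,0,2,0
2,0,3,1,1,2
2,1,1,2,1,2
1,1,0,2,3,0
6) 1,0,1,1,2,2
3,3,0,3,3,2
0,1,3,0,2,0
2,0,3,1,1,2
2,1,1,2,2,2
1,1,0,3,0,1
7) 1,0,1,1,2,2
3,3,0,3,3,2
0,1,3,0,2,0
2,0,3,1,1,2
2,1,1,2,2,2
1,1,0,3,1,1
8) 1,0,1,1,2,2
3,3,0,3,3,2
0,1,3,0,2,0
2,0,3,1,1,2
2,1,1,2,2,2
1,1,0,3,2,1
9) 1,0,1,1,2,2
3,3,0,3,3,2
0,1,3,0,2,0
2,0,3,1,1,2
2,1,1,2,2,2
1,1,0,3,3,1
10) 1,0,1,1,2,2
3,3,0,3,3,2
0,1,3,0,2,0
2,0,3,1,1,2
2,1,1,3,3,2
1,1,1,0,1,2
11) 1,0,1,1,2,2
3,3,0,3,3,2
0,1,3,0,2,0
2,0,3,1,1,2
2,1,1,3,3,2
1,1,1,0,2,2
12) 1,0,1,1,2,2
3,3,0,3,3,2
0,1,3,0,2,0
2,0,3,1,1,2
2,1,1,3,3,2
1,1,1,0,3,2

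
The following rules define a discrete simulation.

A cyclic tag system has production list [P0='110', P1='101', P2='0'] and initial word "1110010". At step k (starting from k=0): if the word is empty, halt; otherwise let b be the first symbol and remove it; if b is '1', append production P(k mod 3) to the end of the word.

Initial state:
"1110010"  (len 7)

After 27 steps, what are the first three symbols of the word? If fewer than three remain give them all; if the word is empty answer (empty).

t=0: "1110010"  (len 7)
t=1: "110010110"  (len 9)
t=2: "10010110101"  (len 11)
t=3: "00101101010"  (len 11)
t=4: "0101101010"  (len 10)
t=5: "101101010"  (len 9)
t=6: "011010100"  (len 9)
t=7: "11010100"  (len 8)
t=8: "1010100101"  (len 10)
t=9: "0101001010"  (len 10)
t=10: "101001010"  (len 9)
t=11: "01001010101"  (len 11)
t=12: "1001010101"  (len 10)
t=13: "001010101110"  (len 12)
t=14: "01010101110"  (len 11)
t=15: "1010101110"  (len 10)
t=16: "010101110110"  (len 12)
t=17: "10101110110"  (len 11)
t=18: "01011101100"  (len 11)
t=19: "1011101100"  (len 10)
t=20: "011101100101"  (len 12)
t=21: "11101100101"  (len 11)
t=22: "1101100101110"  (len 13)
t=23: "101100101110101"  (len 15)
t=24: "011001011101010"  (len 15)
t=25: "11001011101010"  (len 14)
t=26: "1001011101010101"  (len 16)
t=27: "0010111010101010"  (len 16)

001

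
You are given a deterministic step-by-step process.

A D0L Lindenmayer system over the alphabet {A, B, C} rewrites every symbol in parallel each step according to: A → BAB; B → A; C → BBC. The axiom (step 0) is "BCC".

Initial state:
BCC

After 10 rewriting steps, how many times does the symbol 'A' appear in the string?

gen 0: BCC
gen 1: ABBCBBC
gen 2: BABAABBCAABBC
gen 3: ABABABABBABAABBCBABBABAABBC
gen 4: BABABABABABABABAABABABABBABAABBCABABAABABABABBABAABBC
gen 5: ABABABABABABABABABABABABABABABABBABABABABABABABAABABABABBABAABBCBABABABABABBABABABABABABABAABABABABBABAABBC
gen 6: BABABABABABABABABABABABABABABABABABABABABABABABABABABABABA…ABABABABABABABABABABABABABBABABABABABABABAABABABABBABAABBC  (len 213)
gen 7: ABABABABABABABABABABABABABABABABABABABABABABABABABABABABAB…ABABABABABABABABABABABABABBABABABABABABABAABABABABBABAABBC  (len 427)
gen 8: BABABABABABABABABABABABABABABABABABABABABABABABABABABABABA…ABABABABABABABABABABABABABBABABABABABABABAABABABABBABAABBC  (len 853)
gen 9: ABABABABABABABABABABABABABABABABABABABABABABABABABABABABAB…ABABABABABABABABABABABABABBABABABABABABABAABABABABBABAABBC  (len 1707)
gen 10: BABABABABABABABABABABABABABABABABABABABABABABABABABABABABA…ABABABABABABABABABABABABABBABABABABABABABAABABABABBABAABBC  (len 3413)

1705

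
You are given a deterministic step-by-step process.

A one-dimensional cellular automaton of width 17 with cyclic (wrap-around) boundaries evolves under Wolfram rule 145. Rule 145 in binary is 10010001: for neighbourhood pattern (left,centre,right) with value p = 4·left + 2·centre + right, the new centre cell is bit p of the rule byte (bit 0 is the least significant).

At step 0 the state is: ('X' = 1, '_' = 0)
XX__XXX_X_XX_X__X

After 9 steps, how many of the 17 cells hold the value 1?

6

step 0: XX__XXX_X_XX_X__X
step 1: X_X__X________X__
step 2: ___X__XXXXXXX__X_
step 3: XX__X__XXXXX_X__X
step 4: X_X__X__XXX___X__
step 5: ___X__X__X_XX__X_
step 6: XX__X__X_____X__X
step 7: X_X__X__XXXX__X__
step 8: ___X__X__XX_X__X_
step 9: XX__X__X_____X__X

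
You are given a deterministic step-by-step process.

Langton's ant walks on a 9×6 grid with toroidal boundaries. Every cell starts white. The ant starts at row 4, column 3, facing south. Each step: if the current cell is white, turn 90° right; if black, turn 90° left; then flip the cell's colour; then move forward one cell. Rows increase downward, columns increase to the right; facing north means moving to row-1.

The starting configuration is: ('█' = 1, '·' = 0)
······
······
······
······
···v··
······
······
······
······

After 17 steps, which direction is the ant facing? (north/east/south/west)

east

step 0: ······
······
······
······
···v··
······
······
······
······
step 1: ······
······
······
······
··<█··
······
······
······
······
step 2: ······
······
······
··^···
··██··
······
······
······
······
step 3: ······
······
······
··█>··
··██··
······
······
······
······
step 4: ······
······
······
··██··
··█v··
······
······
······
······
step 5: ······
······
······
··██··
··█·>·
······
······
······
······
step 6: ······
······
······
··██··
··█·█·
····v·
······
······
······
step 7: ······
······
······
··██··
··█·█·
···<█·
······
······
······
step 8: ······
······
······
··██··
··█^█·
···██·
······
······
······
step 9: ······
······
······
··██··
··██>·
···██·
······
······
······
step 10: ······
······
······
··██^·
··██··
···██·
······
······
······
step 11: ······
······
······
··███>
··██··
···██·
······
······
······
step 12: ······
······
······
··████
··██·v
···██·
······
······
······
step 13: ······
······
······
··████
··██<█
···██·
······
······
······
step 14: ······
······
······
··██^█
··████
···██·
······
······
······
step 15: ······
······
······
··█<·█
··████
···██·
······
······
······
step 16: ······
······
······
··█··█
··█v██
···██·
······
······
······
step 17: ······
······
······
··█··█
··█·>█
···██·
······
······
······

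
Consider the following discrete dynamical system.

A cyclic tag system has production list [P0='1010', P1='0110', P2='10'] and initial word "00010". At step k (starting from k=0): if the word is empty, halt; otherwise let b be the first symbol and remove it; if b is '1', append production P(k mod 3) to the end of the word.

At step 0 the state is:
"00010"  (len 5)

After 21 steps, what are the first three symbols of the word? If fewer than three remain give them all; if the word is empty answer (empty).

k=0  "00010"  (len 5)
k=1  "0010"  (len 4)
k=2  "010"  (len 3)
k=3  "10"  (len 2)
k=4  "01010"  (len 5)
k=5  "1010"  (len 4)
k=6  "01010"  (len 5)
k=7  "1010"  (len 4)
k=8  "0100110"  (len 7)
k=9  "100110"  (len 6)
k=10  "001101010"  (len 9)
k=11  "01101010"  (len 8)
k=12  "1101010"  (len 7)
k=13  "1010101010"  (len 10)
k=14  "0101010100110"  (len 13)
k=15  "101010100110"  (len 12)
k=16  "010101001101010"  (len 15)
k=17  "10101001101010"  (len 14)
k=18  "010100110101010"  (len 15)
k=19  "10100110101010"  (len 14)
k=20  "01001101010100110"  (len 17)
k=21  "1001101010100110"  (len 16)

100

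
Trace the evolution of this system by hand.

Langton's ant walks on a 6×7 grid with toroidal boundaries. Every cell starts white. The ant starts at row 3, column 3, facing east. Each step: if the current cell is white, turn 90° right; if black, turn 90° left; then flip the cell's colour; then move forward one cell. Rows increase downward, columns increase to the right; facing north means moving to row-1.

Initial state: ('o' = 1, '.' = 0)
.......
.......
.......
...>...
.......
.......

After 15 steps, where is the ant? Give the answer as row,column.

3,2

gen 0: .......
.......
.......
...>...
.......
.......
gen 1: .......
.......
.......
...o...
...v...
.......
gen 2: .......
.......
.......
...o...
..<o...
.......
gen 3: .......
.......
.......
..^o...
..oo...
.......
gen 4: .......
.......
.......
..o>...
..oo...
.......
gen 5: .......
.......
...^...
..o....
..oo...
.......
gen 6: .......
.......
...o>..
..o....
..oo...
.......
gen 7: .......
.......
...oo..
..o.v..
..oo...
.......
gen 8: .......
.......
...oo..
..o<o..
..oo...
.......
gen 9: .......
.......
...^o..
..ooo..
..oo...
.......
gen 10: .......
.......
..<.o..
..ooo..
..oo...
.......
gen 11: .......
..^....
..o.o..
..ooo..
..oo...
.......
gen 12: .......
..o>...
..o.o..
..ooo..
..oo...
.......
gen 13: .......
..oo...
..ovo..
..ooo..
..oo...
.......
gen 14: .......
..oo...
..<oo..
..ooo..
..oo...
.......
gen 15: .......
..oo...
...oo..
..voo..
..oo...
.......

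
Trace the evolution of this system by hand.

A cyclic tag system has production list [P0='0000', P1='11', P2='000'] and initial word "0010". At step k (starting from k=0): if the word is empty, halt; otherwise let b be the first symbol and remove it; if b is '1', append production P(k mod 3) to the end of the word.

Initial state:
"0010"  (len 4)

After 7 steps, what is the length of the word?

[0] "0010"  (len 4)
[1] "010"  (len 3)
[2] "10"  (len 2)
[3] "0000"  (len 4)
[4] "000"  (len 3)
[5] "00"  (len 2)
[6] "0"  (len 1)
[7] (halted — word empty)

0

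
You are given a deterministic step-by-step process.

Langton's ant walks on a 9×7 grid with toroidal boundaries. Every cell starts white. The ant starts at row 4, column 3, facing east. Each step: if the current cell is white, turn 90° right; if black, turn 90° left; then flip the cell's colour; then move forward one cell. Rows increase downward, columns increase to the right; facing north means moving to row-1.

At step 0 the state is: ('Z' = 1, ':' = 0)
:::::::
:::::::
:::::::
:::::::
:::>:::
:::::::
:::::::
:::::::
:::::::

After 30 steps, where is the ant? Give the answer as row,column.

gen 0: :::::::
:::::::
:::::::
:::::::
:::>:::
:::::::
:::::::
:::::::
:::::::
gen 1: :::::::
:::::::
:::::::
:::::::
:::Z:::
:::v:::
:::::::
:::::::
:::::::
gen 2: :::::::
:::::::
:::::::
:::::::
:::Z:::
::<Z:::
:::::::
:::::::
:::::::
gen 3: :::::::
:::::::
:::::::
:::::::
::^Z:::
::ZZ:::
:::::::
:::::::
:::::::
gen 4: :::::::
:::::::
:::::::
:::::::
::Z>:::
::ZZ:::
:::::::
:::::::
:::::::
gen 5: :::::::
:::::::
:::::::
:::^:::
::Z::::
::ZZ:::
:::::::
:::::::
:::::::
gen 6: :::::::
:::::::
:::::::
:::Z>::
::Z::::
::ZZ:::
:::::::
:::::::
:::::::
gen 7: :::::::
:::::::
:::::::
:::ZZ::
::Z:v::
::ZZ:::
:::::::
:::::::
:::::::
gen 8: :::::::
:::::::
:::::::
:::ZZ::
::Z<Z::
::ZZ:::
:::::::
:::::::
:::::::
gen 9: :::::::
:::::::
:::::::
:::^Z::
::ZZZ::
::ZZ:::
:::::::
:::::::
:::::::
gen 10: :::::::
:::::::
:::::::
::<:Z::
::ZZZ::
::ZZ:::
:::::::
:::::::
:::::::
gen 11: :::::::
:::::::
::^::::
::Z:Z::
::ZZZ::
::ZZ:::
:::::::
:::::::
:::::::
gen 12: :::::::
:::::::
::Z>:::
::Z:Z::
::ZZZ::
::ZZ:::
:::::::
:::::::
:::::::
gen 13: :::::::
:::::::
::ZZ:::
::ZvZ::
::ZZZ::
::ZZ:::
:::::::
:::::::
:::::::
gen 14: :::::::
:::::::
::ZZ:::
::<ZZ::
::ZZZ::
::ZZ:::
:::::::
:::::::
:::::::
gen 15: :::::::
:::::::
::ZZ:::
:::ZZ::
::vZZ::
::ZZ:::
:::::::
:::::::
:::::::
gen 16: :::::::
:::::::
::ZZ:::
:::ZZ::
:::>Z::
::ZZ:::
:::::::
:::::::
:::::::
gen 17: :::::::
:::::::
::ZZ:::
:::^Z::
::::Z::
::ZZ:::
:::::::
:::::::
:::::::
gen 18: :::::::
:::::::
::ZZ:::
::<:Z::
::::Z::
::ZZ:::
:::::::
:::::::
:::::::
gen 19: :::::::
:::::::
::^Z:::
::Z:Z::
::::Z::
::ZZ:::
:::::::
:::::::
:::::::
gen 20: :::::::
:::::::
:<:Z:::
::Z:Z::
::::Z::
::ZZ:::
:::::::
:::::::
:::::::
gen 21: :::::::
:^:::::
:Z:Z:::
::Z:Z::
::::Z::
::ZZ:::
:::::::
:::::::
:::::::
gen 22: :::::::
:Z>::::
:Z:Z:::
::Z:Z::
::::Z::
::ZZ:::
:::::::
:::::::
:::::::
gen 23: :::::::
:ZZ::::
:ZvZ:::
::Z:Z::
::::Z::
::ZZ:::
:::::::
:::::::
:::::::
gen 24: :::::::
:ZZ::::
:<ZZ:::
::Z:Z::
::::Z::
::ZZ:::
:::::::
:::::::
:::::::
gen 25: :::::::
:ZZ::::
::ZZ:::
:vZ:Z::
::::Z::
::ZZ:::
:::::::
:::::::
:::::::
gen 26: :::::::
:ZZ::::
::ZZ:::
<ZZ:Z::
::::Z::
::ZZ:::
:::::::
:::::::
:::::::
gen 27: :::::::
:ZZ::::
^:ZZ:::
ZZZ:Z::
::::Z::
::ZZ:::
:::::::
:::::::
:::::::
gen 28: :::::::
:ZZ::::
Z>ZZ:::
ZZZ:Z::
::::Z::
::ZZ:::
:::::::
:::::::
:::::::
gen 29: :::::::
:ZZ::::
ZZZZ:::
ZvZ:Z::
::::Z::
::ZZ:::
:::::::
:::::::
:::::::
gen 30: :::::::
:ZZ::::
ZZZZ:::
Z:>:Z::
::::Z::
::ZZ:::
:::::::
:::::::
:::::::

3,2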